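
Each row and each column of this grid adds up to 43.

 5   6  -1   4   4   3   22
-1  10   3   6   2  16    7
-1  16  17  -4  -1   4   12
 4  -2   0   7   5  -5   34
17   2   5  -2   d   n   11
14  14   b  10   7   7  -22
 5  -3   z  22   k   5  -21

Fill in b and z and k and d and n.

Column 6: 3 + 16 + 4 − 5 + 7 + 5 = 30, so its missing entry is 43 − 30 = 13.
Row 5: 17 + 2 + 5 − 2 + 13 + 11 = 46, so its missing entry is 43 − 46 = -3.
Column 5: 4 + 2 − 1 + 5 − 3 + 7 = 14, so its missing entry is 43 − 14 = 29.
Row 7: 5 − 3 + 22 + 29 + 5 − 21 = 37, so its missing entry is 43 − 37 = 6.
Row 6: 14 + 14 + 10 + 7 + 7 − 22 = 30, so its missing entry is 43 − 30 = 13.

b = 13, z = 6, k = 29, d = -3, n = 13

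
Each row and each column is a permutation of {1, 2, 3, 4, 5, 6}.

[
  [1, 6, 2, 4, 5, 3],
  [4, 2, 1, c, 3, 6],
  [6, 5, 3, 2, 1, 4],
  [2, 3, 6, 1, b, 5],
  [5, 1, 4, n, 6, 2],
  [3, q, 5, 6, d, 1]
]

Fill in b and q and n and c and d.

Cell (4,5): row 4 already has {1, 2, 3, 5, 6} → 4.
Cell (5,4): row 5 already has {1, 2, 4, 5, 6} → 3.
At (row 6, col 5): column 5 already has {1, 3, 4, 5, 6}, so the value is 2.
At (row 6, col 2): row 6 already has {1, 2, 3, 5, 6}, so the value is 4.
For row 2, column 4: row 2 already has {1, 2, 3, 4, 6}; that leaves 5.

b = 4, q = 4, n = 3, c = 5, d = 2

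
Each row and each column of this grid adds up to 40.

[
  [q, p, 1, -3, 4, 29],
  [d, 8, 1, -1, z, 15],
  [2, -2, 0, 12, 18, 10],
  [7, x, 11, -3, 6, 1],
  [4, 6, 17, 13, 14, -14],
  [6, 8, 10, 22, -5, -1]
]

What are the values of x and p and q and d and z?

Row 4 has 7 + 11 − 3 + 6 + 1 = 22; the blank must be 40 − 22 = 18.
Column 2 has 8 − 2 + 18 + 6 + 8 = 38; the blank must be 40 − 38 = 2.
Row 1 has 2 + 1 − 3 + 4 + 29 = 33; the blank must be 40 − 33 = 7.
Column 5 has 4 + 18 + 6 + 14 − 5 = 37; the blank must be 40 − 37 = 3.
Row 2 has 8 + 1 − 1 + 3 + 15 = 26; the blank must be 40 − 26 = 14.

x = 18, p = 2, q = 7, d = 14, z = 3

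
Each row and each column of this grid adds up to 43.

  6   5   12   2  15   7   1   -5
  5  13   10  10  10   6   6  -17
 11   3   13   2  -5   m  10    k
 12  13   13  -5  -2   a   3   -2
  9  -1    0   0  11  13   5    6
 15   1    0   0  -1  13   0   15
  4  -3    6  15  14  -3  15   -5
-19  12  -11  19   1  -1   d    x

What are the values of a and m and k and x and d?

a = 11, m = -3, k = 12, x = 39, d = 3

Column 7: 1 + 6 + 10 + 3 + 5 + 0 + 15 = 40, so its missing entry is 43 − 40 = 3.
Row 8: -19 + 12 − 11 + 19 + 1 − 1 + 3 = 4, so its missing entry is 43 − 4 = 39.
Column 8: -5 − 17 − 2 + 6 + 15 − 5 + 39 = 31, so its missing entry is 43 − 31 = 12.
Row 3: 11 + 3 + 13 + 2 − 5 + 10 + 12 = 46, so its missing entry is 43 − 46 = -3.
Row 4: 12 + 13 + 13 − 5 − 2 + 3 − 2 = 32, so its missing entry is 43 − 32 = 11.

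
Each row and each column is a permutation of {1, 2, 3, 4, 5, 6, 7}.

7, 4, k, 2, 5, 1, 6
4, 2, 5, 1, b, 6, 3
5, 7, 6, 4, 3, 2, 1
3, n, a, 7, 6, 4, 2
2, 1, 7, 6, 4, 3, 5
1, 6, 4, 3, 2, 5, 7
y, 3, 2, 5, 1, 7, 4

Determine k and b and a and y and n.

Cell (4,2): column 2 already has {1, 2, 3, 4, 6, 7} → 5.
At (row 2, col 5): row 2 already has {1, 2, 3, 4, 5, 6}, so the value is 7.
Cell (1,3): row 1 already has {1, 2, 4, 5, 6, 7} → 3.
Cell (7,1): row 7 already has {1, 2, 3, 4, 5, 7} → 6.
Cell (4,3): row 4 already has {2, 3, 4, 5, 6, 7} → 1.

k = 3, b = 7, a = 1, y = 6, n = 5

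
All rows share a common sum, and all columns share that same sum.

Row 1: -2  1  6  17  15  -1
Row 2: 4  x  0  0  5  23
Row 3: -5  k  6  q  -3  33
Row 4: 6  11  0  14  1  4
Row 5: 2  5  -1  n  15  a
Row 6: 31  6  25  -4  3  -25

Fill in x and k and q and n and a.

x = 4, k = 9, q = -4, n = 13, a = 2

Rows 1 and 4 both sum to 36, so that's the common total.
The known cells in row 2 total 32, leaving 36 − 32 = 4 for the blank.
The known cells in column 2 total 27, leaving 36 − 27 = 9 for the blank.
The known cells in row 3 total 40, leaving 36 − 40 = -4 for the blank.
The known cells in column 4 total 23, leaving 36 − 23 = 13 for the blank.
The known cells in row 5 total 34, leaving 36 − 34 = 2 for the blank.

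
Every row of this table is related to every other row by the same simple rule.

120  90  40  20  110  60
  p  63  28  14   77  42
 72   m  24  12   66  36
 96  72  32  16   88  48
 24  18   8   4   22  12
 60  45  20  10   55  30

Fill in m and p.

Each row is a constant multiple of every other row — this is a multiplication table with the headers hidden.
Row 3 is 66/110 = 3/5 times row 1, so its entry in column 2 is 90 × 3/5 = 54.
Row 2 is 77/110 = 7/10 times row 1, so its entry in column 1 is 120 × 7/10 = 84.

m = 54, p = 84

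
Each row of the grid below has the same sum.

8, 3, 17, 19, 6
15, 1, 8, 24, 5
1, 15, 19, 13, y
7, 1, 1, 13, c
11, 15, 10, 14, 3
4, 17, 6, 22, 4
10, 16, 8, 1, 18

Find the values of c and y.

Rows 2 and 5 both add up to 53, so every row sums to 53.
Row 4: 7 + 1 + 1 + 13 = 22, so the missing entry is 53 − 22 = 31.
Row 3: 1 + 15 + 19 + 13 = 48, so the missing entry is 53 − 48 = 5.

c = 31, y = 5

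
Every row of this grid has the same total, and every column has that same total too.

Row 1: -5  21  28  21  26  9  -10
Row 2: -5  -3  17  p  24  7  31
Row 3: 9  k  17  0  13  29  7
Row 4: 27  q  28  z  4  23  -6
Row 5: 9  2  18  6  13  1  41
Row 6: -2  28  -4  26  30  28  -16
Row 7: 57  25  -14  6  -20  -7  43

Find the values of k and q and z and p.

k = 15, q = 2, z = 12, p = 19

Rows 1 and 5 both sum to 90, so that's the common total.
Row 2: -5 − 3 + 17 + 24 + 7 + 31 = 71, so its missing entry is 90 − 71 = 19.
Column 4: 21 + 19 + 0 + 6 + 26 + 6 = 78, so its missing entry is 90 − 78 = 12.
Row 4: 27 + 28 + 12 + 4 + 23 − 6 = 88, so its missing entry is 90 − 88 = 2.
Row 3: 9 + 17 + 0 + 13 + 29 + 7 = 75, so its missing entry is 90 − 75 = 15.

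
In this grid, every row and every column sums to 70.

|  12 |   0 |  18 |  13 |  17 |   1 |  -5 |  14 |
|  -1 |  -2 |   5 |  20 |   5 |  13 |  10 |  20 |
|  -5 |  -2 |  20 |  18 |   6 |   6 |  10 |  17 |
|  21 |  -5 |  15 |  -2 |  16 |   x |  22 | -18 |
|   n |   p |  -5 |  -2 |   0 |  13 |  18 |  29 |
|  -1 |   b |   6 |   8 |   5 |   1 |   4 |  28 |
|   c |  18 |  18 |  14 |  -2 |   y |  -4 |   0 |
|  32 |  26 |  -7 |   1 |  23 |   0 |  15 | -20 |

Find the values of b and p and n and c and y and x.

b = 19, p = 16, n = 1, c = 11, y = 15, x = 21

Row 6 has -1 + 6 + 8 + 5 + 1 + 4 + 28 = 51; the blank must be 70 − 51 = 19.
Column 2 has 0 − 2 − 2 − 5 + 19 + 18 + 26 = 54; the blank must be 70 − 54 = 16.
Row 5 has 16 − 5 − 2 + 0 + 13 + 18 + 29 = 69; the blank must be 70 − 69 = 1.
Column 1 has 12 − 1 − 5 + 21 + 1 − 1 + 32 = 59; the blank must be 70 − 59 = 11.
Row 7 has 11 + 18 + 18 + 14 − 2 − 4 + 0 = 55; the blank must be 70 − 55 = 15.
Row 4 has 21 − 5 + 15 − 2 + 16 + 22 − 18 = 49; the blank must be 70 − 49 = 21.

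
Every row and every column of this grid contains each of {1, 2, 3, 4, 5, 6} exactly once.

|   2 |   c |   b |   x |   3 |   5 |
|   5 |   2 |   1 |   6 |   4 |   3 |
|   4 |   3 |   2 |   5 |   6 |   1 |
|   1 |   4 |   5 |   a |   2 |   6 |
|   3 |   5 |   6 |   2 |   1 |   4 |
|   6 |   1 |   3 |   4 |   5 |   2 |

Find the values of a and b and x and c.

For row 1, column 2: column 2 already has {1, 2, 3, 4, 5}; that leaves 6.
For row 1, column 3: column 3 already has {1, 2, 3, 5, 6}; that leaves 4.
At (row 4, col 4): row 4 already has {1, 2, 4, 5, 6}, so the value is 3.
Cell (1,4): row 1 already has {2, 3, 4, 5, 6} → 1.

a = 3, b = 4, x = 1, c = 6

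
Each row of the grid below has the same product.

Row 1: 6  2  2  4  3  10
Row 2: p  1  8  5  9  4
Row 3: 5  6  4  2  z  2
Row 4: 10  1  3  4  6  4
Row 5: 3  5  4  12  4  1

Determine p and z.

Rows 4 and 5 each multiply to 2880, so every row has product 2880.
Row 2: 1×8×5×9×4 = 1440, so the missing entry is 2880 ÷ 1440 = 2.
Row 3: 5×6×4×2×2 = 480, so the missing entry is 2880 ÷ 480 = 6.

p = 2, z = 6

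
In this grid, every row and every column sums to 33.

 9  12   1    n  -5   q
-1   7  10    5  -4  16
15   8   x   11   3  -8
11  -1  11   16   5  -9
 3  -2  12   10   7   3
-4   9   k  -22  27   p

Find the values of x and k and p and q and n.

x = 4, k = -5, p = 28, q = 3, n = 13

Column 4 has 5 + 11 + 16 + 10 − 22 = 20; the blank must be 33 − 20 = 13.
Row 1 has 9 + 12 + 1 + 13 − 5 = 30; the blank must be 33 − 30 = 3.
Column 6 has 3 + 16 − 8 − 9 + 3 = 5; the blank must be 33 − 5 = 28.
Row 3 has 15 + 8 + 11 + 3 − 8 = 29; the blank must be 33 − 29 = 4.
Row 6 has -4 + 9 − 22 + 27 + 28 = 38; the blank must be 33 − 38 = -5.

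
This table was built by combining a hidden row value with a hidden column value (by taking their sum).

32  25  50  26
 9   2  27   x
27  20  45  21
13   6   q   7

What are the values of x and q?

The difference between any two rows is the same in every column — this is an addition table with the headers hidden.
Row 2 minus row 1 is 9 − 32 = -23, so its entry in column 4 is 26 + (-23) = 3.
Row 4 minus row 1 is 13 − 32 = -19, so its entry in column 3 is 50 + (-19) = 31.

x = 3, q = 31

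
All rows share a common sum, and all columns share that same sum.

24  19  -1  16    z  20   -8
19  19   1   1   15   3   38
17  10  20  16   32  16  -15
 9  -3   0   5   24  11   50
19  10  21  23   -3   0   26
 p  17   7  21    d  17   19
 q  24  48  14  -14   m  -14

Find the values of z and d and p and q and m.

z = 26, d = 16, p = -1, q = 9, m = 29

Rows 2 and 3 both sum to 96, so that's the common total.
Row 1 has 24 + 19 − 1 + 16 + 20 − 8 = 70; the blank must be 96 − 70 = 26.
Column 6 has 20 + 3 + 16 + 11 + 0 + 17 = 67; the blank must be 96 − 67 = 29.
Column 5 has 26 + 15 + 32 + 24 − 3 − 14 = 80; the blank must be 96 − 80 = 16.
Row 6 has 17 + 7 + 21 + 16 + 17 + 19 = 97; the blank must be 96 − 97 = -1.
Row 7 has 24 + 48 + 14 − 14 + 29 − 14 = 87; the blank must be 96 − 87 = 9.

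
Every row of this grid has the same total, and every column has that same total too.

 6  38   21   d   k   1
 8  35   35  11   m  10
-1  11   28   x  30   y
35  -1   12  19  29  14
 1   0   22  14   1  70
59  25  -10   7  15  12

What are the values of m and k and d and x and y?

m = 9, k = 24, d = 18, x = 39, y = 1

Rows 4 and 5 both sum to 108, so that's the common total.
Row 2: 8 + 35 + 35 + 11 + 10 = 99, so its missing entry is 108 − 99 = 9.
Column 5: 9 + 30 + 29 + 1 + 15 = 84, so its missing entry is 108 − 84 = 24.
Row 1: 6 + 38 + 21 + 24 + 1 = 90, so its missing entry is 108 − 90 = 18.
Column 4: 18 + 11 + 19 + 14 + 7 = 69, so its missing entry is 108 − 69 = 39.
Row 3: -1 + 11 + 28 + 39 + 30 = 107, so its missing entry is 108 − 107 = 1.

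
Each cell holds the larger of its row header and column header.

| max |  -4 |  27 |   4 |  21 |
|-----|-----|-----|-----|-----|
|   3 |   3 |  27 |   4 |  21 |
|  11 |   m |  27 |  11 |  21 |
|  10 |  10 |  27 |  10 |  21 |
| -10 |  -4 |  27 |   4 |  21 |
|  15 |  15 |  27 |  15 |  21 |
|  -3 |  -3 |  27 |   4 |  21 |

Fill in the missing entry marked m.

max(11, -4) = 11.

11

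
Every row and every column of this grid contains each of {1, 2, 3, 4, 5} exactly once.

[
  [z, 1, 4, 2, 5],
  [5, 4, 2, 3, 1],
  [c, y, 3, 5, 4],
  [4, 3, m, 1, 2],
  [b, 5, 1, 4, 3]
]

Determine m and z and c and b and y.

m = 5, z = 3, c = 1, b = 2, y = 2

For row 5, column 1: row 5 already has {1, 3, 4, 5}; that leaves 2.
At (row 3, col 2): column 2 already has {1, 3, 4, 5}, so the value is 2.
Cell (1,1): row 1 already has {1, 2, 4, 5} → 3.
At (row 3, col 1): row 3 already has {2, 3, 4, 5}, so the value is 1.
For row 4, column 3: row 4 already has {1, 2, 3, 4}; that leaves 5.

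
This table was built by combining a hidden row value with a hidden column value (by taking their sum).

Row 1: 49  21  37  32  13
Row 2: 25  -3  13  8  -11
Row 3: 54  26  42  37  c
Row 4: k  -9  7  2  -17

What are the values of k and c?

k = 19, c = 18

The difference between any two rows is the same in every column — this is an addition table with the headers hidden.
Row 4 minus row 1 is 2 − 32 = -30, so its entry in column 1 is 49 + (-30) = 19.
Row 3 minus row 1 is 37 − 32 = 5, so its entry in column 5 is 13 + 5 = 18.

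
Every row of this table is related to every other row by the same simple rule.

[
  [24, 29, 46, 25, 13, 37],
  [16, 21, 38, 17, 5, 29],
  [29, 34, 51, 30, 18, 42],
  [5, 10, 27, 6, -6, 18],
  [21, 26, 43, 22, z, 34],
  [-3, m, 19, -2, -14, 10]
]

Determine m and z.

m = 2, z = 10

The difference between any two rows is the same in every column — this is an addition table with the headers hidden.
Row 6 minus row 1 is -2 − 25 = -27, so its entry in column 2 is 29 + (-27) = 2.
Row 5 minus row 1 is 22 − 25 = -3, so its entry in column 5 is 13 + (-3) = 10.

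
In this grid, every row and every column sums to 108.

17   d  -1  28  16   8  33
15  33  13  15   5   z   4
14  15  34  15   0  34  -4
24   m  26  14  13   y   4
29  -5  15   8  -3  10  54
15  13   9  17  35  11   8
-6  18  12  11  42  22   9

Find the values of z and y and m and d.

z = 23, y = 0, m = 27, d = 7

Row 1 has 17 − 1 + 28 + 16 + 8 + 33 = 101; the blank must be 108 − 101 = 7.
Column 2 has 7 + 33 + 15 − 5 + 13 + 18 = 81; the blank must be 108 − 81 = 27.
Row 4 has 24 + 27 + 26 + 14 + 13 + 4 = 108; the blank must be 108 − 108 = 0.
Row 2 has 15 + 33 + 13 + 15 + 5 + 4 = 85; the blank must be 108 − 85 = 23.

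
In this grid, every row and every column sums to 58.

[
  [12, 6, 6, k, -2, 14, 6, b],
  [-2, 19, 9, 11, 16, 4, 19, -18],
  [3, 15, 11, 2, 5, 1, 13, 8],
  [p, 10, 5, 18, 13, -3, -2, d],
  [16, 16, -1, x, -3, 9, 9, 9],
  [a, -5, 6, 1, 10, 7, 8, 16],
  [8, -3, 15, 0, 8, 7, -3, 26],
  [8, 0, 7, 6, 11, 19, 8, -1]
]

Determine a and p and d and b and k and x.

Row 5 has 16 + 16 − 1 − 3 + 9 + 9 + 9 = 55; the blank must be 58 − 55 = 3.
Column 4 has 11 + 2 + 18 + 3 + 1 + 0 + 6 = 41; the blank must be 58 − 41 = 17.
Row 1 has 12 + 6 + 6 + 17 − 2 + 14 + 6 = 59; the blank must be 58 − 59 = -1.
Column 8 has -1 − 18 + 8 + 9 + 16 + 26 − 1 = 39; the blank must be 58 − 39 = 19.
Row 4 has 10 + 5 + 18 + 13 − 3 − 2 + 19 = 60; the blank must be 58 − 60 = -2.
Row 6 has -5 + 6 + 1 + 10 + 7 + 8 + 16 = 43; the blank must be 58 − 43 = 15.

a = 15, p = -2, d = 19, b = -1, k = 17, x = 3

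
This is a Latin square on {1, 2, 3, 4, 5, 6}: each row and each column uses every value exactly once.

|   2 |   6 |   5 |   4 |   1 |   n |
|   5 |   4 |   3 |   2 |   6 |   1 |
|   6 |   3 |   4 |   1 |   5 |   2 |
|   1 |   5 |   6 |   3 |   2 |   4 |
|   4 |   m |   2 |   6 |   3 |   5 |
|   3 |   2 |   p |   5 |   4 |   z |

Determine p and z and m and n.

p = 1, z = 6, m = 1, n = 3

At (row 5, col 2): row 5 already has {2, 3, 4, 5, 6}, so the value is 1.
For row 1, column 6: row 1 already has {1, 2, 4, 5, 6}; that leaves 3.
Cell (6,6): column 6 already has {1, 2, 3, 4, 5} → 6.
Cell (6,3): row 6 already has {2, 3, 4, 5, 6} → 1.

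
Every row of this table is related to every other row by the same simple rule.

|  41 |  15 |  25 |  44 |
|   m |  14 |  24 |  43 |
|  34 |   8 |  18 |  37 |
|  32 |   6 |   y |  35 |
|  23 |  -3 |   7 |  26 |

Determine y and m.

y = 16, m = 40

The difference between any two rows is the same in every column — this is an addition table with the headers hidden.
Row 4 minus row 1 is 35 − 44 = -9, so its entry in column 3 is 25 + (-9) = 16.
Row 2 minus row 1 is 43 − 44 = -1, so its entry in column 1 is 41 + (-1) = 40.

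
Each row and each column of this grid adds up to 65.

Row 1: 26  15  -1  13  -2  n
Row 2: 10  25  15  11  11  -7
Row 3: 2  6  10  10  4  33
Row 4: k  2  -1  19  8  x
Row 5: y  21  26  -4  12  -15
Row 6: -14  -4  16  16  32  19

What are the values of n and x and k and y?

n = 14, x = 21, k = 16, y = 25

Row 5: 21 + 26 − 4 + 12 − 15 = 40, so its missing entry is 65 − 40 = 25.
Row 1: 26 + 15 − 1 + 13 − 2 = 51, so its missing entry is 65 − 51 = 14.
Column 6: 14 − 7 + 33 − 15 + 19 = 44, so its missing entry is 65 − 44 = 21.
Row 4: 2 − 1 + 19 + 8 + 21 = 49, so its missing entry is 65 − 49 = 16.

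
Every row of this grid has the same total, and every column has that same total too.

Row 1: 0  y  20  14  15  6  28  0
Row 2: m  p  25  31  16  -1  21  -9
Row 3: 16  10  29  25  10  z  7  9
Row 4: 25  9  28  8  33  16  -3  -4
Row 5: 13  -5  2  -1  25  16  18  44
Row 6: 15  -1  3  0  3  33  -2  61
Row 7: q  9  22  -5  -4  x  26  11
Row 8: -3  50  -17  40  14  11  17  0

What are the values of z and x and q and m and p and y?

z = 6, x = 25, q = 28, m = 18, p = 11, y = 29

Rows 4 and 5 both sum to 112, so that's the common total.
The known cells in row 1 total 83, leaving 112 − 83 = 29 for the blank.
The known cells in column 2 total 101, leaving 112 − 101 = 11 for the blank.
The known cells in row 2 total 94, leaving 112 − 94 = 18 for the blank.
The known cells in column 1 total 84, leaving 112 − 84 = 28 for the blank.
The known cells in row 7 total 87, leaving 112 − 87 = 25 for the blank.
The known cells in row 3 total 106, leaving 112 − 106 = 6 for the blank.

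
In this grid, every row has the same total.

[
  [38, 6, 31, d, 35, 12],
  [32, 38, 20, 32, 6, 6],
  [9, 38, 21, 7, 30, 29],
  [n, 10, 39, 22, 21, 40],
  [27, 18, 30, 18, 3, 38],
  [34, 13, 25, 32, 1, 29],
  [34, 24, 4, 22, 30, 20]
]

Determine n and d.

Row 6 sums to 134 and so does row 7; that's the common total.
In row 4 the known cells total 132, leaving 134 − 132 = 2.
In row 1 the known cells total 122, leaving 134 − 122 = 12.

n = 2, d = 12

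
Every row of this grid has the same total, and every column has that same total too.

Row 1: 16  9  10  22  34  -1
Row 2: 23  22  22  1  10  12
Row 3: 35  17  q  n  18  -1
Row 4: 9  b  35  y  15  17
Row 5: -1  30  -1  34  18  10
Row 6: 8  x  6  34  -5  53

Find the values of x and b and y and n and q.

Rows 1 and 2 both sum to 90, so that's the common total.
Row 6 has 8 + 6 + 34 − 5 + 53 = 96; the blank must be 90 − 96 = -6.
Column 2 has 9 + 22 + 17 + 30 − 6 = 72; the blank must be 90 − 72 = 18.
Row 4 has 9 + 18 + 35 + 15 + 17 = 94; the blank must be 90 − 94 = -4.
Column 4 has 22 + 1 − 4 + 34 + 34 = 87; the blank must be 90 − 87 = 3.
Row 3 has 35 + 17 + 3 + 18 − 1 = 72; the blank must be 90 − 72 = 18.

x = -6, b = 18, y = -4, n = 3, q = 18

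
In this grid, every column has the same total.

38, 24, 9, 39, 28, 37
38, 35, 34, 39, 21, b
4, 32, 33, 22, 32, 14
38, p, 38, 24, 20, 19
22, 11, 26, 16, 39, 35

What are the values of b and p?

Column 1 sums to 140 and so does column 5; that's the common total.
In column 6 the known cells total 105, leaving 140 − 105 = 35.
In column 2 the known cells total 102, leaving 140 − 102 = 38.

b = 35, p = 38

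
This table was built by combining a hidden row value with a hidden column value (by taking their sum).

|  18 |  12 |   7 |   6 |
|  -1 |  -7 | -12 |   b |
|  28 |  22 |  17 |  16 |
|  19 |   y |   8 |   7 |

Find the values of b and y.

b = -13, y = 13

The difference between any two rows is the same in every column — this is an addition table with the headers hidden.
Row 2 minus row 1 is -1 − 18 = -19, so its entry in column 4 is 6 + (-19) = -13.
Row 4 minus row 1 is 19 − 18 = 1, so its entry in column 2 is 12 + 1 = 13.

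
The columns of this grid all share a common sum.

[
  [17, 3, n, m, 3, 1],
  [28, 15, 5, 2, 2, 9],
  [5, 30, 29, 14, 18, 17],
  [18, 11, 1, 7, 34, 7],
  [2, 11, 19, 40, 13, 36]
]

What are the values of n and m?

n = 16, m = 7

The complete columns each total 70.
Column 3 is missing 70 − 54 = 16 (since 5 + 29 + 1 + 19 = 54).
Column 4 is missing 70 − 63 = 7 (since 2 + 14 + 7 + 40 = 63).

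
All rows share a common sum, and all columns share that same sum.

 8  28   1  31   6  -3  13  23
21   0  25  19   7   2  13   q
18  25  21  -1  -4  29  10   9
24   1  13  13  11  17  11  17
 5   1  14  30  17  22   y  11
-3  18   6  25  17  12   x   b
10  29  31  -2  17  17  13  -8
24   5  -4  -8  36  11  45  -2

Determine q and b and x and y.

q = 20, b = 37, x = -5, y = 7

Rows 1 and 3 both sum to 107, so that's the common total.
Row 2 has 21 + 0 + 25 + 19 + 7 + 2 + 13 = 87; the blank must be 107 − 87 = 20.
Row 5 has 5 + 1 + 14 + 30 + 17 + 22 + 11 = 100; the blank must be 107 − 100 = 7.
Column 7 has 13 + 13 + 10 + 11 + 7 + 13 + 45 = 112; the blank must be 107 − 112 = -5.
Row 6 has -3 + 18 + 6 + 25 + 17 + 12 − 5 = 70; the blank must be 107 − 70 = 37.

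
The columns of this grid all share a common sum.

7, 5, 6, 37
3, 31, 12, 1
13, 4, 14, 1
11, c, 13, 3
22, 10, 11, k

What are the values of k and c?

k = 14, c = 6

The complete columns each total 56.
Column 4 is missing 56 − 42 = 14 (since 37 + 1 + 1 + 3 = 42).
Column 2 is missing 56 − 50 = 6 (since 5 + 31 + 4 + 10 = 50).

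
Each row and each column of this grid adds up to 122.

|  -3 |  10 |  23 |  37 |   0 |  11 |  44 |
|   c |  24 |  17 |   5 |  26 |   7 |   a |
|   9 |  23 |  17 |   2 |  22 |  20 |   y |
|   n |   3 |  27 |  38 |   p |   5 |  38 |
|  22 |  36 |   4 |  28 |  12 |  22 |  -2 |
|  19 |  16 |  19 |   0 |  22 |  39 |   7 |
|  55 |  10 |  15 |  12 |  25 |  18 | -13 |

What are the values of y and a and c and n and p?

Column 5 has 0 + 26 + 22 + 12 + 22 + 25 = 107; the blank must be 122 − 107 = 15.
Row 4 has 3 + 27 + 38 + 15 + 5 + 38 = 126; the blank must be 122 − 126 = -4.
Row 3 has 9 + 23 + 17 + 2 + 22 + 20 = 93; the blank must be 122 − 93 = 29.
Column 1 has -3 + 9 − 4 + 22 + 19 + 55 = 98; the blank must be 122 − 98 = 24.
Row 2 has 24 + 24 + 17 + 5 + 26 + 7 = 103; the blank must be 122 − 103 = 19.

y = 29, a = 19, c = 24, n = -4, p = 15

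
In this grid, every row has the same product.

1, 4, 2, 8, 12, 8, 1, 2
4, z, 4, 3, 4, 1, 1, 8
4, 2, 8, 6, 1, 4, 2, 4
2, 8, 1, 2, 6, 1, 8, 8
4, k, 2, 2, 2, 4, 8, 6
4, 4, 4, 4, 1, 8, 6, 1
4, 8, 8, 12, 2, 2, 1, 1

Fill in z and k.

z = 8, k = 2

Rows 1 and 4 each multiply to 12288, so every row has product 12288.
Row 2: 4×4×3×4×1×1×8 = 1536, so the missing entry is 12288 ÷ 1536 = 8.
Row 5: 4×2×2×2×4×8×6 = 6144, so the missing entry is 12288 ÷ 6144 = 2.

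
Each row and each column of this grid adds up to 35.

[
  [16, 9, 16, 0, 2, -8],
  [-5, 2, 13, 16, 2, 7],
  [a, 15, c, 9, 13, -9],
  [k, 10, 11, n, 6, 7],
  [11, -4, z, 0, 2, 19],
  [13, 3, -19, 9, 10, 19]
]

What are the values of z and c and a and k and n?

Row 5 has 11 − 4 + 0 + 2 + 19 = 28; the blank must be 35 − 28 = 7.
Column 4 has 0 + 16 + 9 + 0 + 9 = 34; the blank must be 35 − 34 = 1.
Row 4 has 10 + 11 + 1 + 6 + 7 = 35; the blank must be 35 − 35 = 0.
Column 1 has 16 − 5 + 0 + 11 + 13 = 35; the blank must be 35 − 35 = 0.
Row 3 has 0 + 15 + 9 + 13 − 9 = 28; the blank must be 35 − 28 = 7.

z = 7, c = 7, a = 0, k = 0, n = 1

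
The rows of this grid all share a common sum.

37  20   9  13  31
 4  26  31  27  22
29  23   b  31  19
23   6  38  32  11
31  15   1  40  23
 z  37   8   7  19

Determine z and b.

z = 39, b = 8

Row 1 sums to 110 and so does row 5; that's the common total.
In row 6 the known cells total 71, leaving 110 − 71 = 39.
In row 3 the known cells total 102, leaving 110 − 102 = 8.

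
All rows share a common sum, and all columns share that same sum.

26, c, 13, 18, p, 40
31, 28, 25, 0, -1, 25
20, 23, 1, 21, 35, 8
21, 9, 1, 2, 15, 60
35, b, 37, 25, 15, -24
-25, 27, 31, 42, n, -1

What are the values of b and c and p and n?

Rows 2 and 3 both sum to 108, so that's the common total.
Row 6 has -25 + 27 + 31 + 42 − 1 = 74; the blank must be 108 − 74 = 34.
Row 5 has 35 + 37 + 25 + 15 − 24 = 88; the blank must be 108 − 88 = 20.
Column 2 has 28 + 23 + 9 + 20 + 27 = 107; the blank must be 108 − 107 = 1.
Row 1 has 26 + 1 + 13 + 18 + 40 = 98; the blank must be 108 − 98 = 10.

b = 20, c = 1, p = 10, n = 34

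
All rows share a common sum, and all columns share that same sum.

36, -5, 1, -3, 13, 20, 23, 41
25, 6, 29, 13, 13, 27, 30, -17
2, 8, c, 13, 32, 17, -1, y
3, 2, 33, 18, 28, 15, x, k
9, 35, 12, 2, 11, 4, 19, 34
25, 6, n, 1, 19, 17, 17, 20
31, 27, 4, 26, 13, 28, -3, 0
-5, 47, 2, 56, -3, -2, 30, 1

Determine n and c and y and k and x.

n = 21, c = 24, y = 31, k = 16, x = 11

Rows 1 and 2 both sum to 126, so that's the common total.
The known cells in column 7 total 115, leaving 126 − 115 = 11 for the blank.
The known cells in row 4 total 110, leaving 126 − 110 = 16 for the blank.
The known cells in column 8 total 95, leaving 126 − 95 = 31 for the blank.
The known cells in row 3 total 102, leaving 126 − 102 = 24 for the blank.
The known cells in row 6 total 105, leaving 126 − 105 = 21 for the blank.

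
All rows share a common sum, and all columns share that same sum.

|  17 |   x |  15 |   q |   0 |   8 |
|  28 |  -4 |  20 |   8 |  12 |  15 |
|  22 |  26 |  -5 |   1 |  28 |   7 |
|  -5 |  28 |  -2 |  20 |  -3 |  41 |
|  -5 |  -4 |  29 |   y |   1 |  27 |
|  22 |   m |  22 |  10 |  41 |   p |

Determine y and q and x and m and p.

y = 31, q = 9, x = 30, m = 3, p = -19

Rows 2 and 3 both sum to 79, so that's the common total.
Column 6 has 8 + 15 + 7 + 41 + 27 = 98; the blank must be 79 − 98 = -19.
Row 5 has -5 − 4 + 29 + 1 + 27 = 48; the blank must be 79 − 48 = 31.
Column 4 has 8 + 1 + 20 + 31 + 10 = 70; the blank must be 79 − 70 = 9.
Row 1 has 17 + 15 + 9 + 0 + 8 = 49; the blank must be 79 − 49 = 30.
Row 6 has 22 + 22 + 10 + 41 − 19 = 76; the blank must be 79 − 76 = 3.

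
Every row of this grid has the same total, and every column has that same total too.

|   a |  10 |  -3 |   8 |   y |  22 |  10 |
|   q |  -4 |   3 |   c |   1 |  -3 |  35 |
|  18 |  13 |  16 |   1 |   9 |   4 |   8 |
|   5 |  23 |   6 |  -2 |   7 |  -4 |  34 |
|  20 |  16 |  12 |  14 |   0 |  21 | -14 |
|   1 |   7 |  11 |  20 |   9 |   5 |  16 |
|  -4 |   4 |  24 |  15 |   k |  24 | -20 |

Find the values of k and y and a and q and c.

Rows 3 and 4 both sum to 69, so that's the common total.
Row 7 has -4 + 4 + 24 + 15 + 24 − 20 = 43; the blank must be 69 − 43 = 26.
Column 5 has 1 + 9 + 7 + 0 + 9 + 26 = 52; the blank must be 69 − 52 = 17.
Row 1 has 10 − 3 + 8 + 17 + 22 + 10 = 64; the blank must be 69 − 64 = 5.
Column 1 has 5 + 18 + 5 + 20 + 1 − 4 = 45; the blank must be 69 − 45 = 24.
Row 2 has 24 − 4 + 3 + 1 − 3 + 35 = 56; the blank must be 69 − 56 = 13.

k = 26, y = 17, a = 5, q = 24, c = 13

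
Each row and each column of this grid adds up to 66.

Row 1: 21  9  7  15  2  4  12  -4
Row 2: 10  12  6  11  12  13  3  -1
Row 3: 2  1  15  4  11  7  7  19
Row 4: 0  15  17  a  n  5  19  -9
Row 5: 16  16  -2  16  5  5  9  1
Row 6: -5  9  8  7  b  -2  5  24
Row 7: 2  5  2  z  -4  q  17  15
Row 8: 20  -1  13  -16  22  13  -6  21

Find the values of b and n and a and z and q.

The known cells in column 6 total 45, leaving 66 − 45 = 21 for the blank.
The known cells in row 6 total 46, leaving 66 − 46 = 20 for the blank.
The known cells in column 5 total 68, leaving 66 − 68 = -2 for the blank.
The known cells in row 4 total 45, leaving 66 − 45 = 21 for the blank.
The known cells in row 7 total 58, leaving 66 − 58 = 8 for the blank.

b = 20, n = -2, a = 21, z = 8, q = 21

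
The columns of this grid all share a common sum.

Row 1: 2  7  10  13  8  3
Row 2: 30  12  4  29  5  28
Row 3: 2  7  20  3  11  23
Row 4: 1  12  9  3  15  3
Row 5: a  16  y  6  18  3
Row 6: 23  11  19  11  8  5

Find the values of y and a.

Columns 2 and 6 both add up to 65, so every column sums to 65.
Column 3: 10 + 4 + 20 + 9 + 19 = 62, so the missing entry is 65 − 62 = 3.
Column 1: 2 + 30 + 2 + 1 + 23 = 58, so the missing entry is 65 − 58 = 7.

y = 3, a = 7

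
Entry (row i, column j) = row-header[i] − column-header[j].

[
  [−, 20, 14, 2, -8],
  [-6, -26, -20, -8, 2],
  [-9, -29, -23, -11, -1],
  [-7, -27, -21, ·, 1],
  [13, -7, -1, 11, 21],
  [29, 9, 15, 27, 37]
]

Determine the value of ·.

-7 − 2 = -9.

-9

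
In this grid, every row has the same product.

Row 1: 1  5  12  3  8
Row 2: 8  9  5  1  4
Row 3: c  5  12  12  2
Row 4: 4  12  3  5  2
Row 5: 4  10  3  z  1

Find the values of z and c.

Rows 1 and 2 each multiply to 1440, so every row has product 1440.
Row 5: 4×10×3×1 = 120, so the missing entry is 1440 ÷ 120 = 12.
Row 3: 5×12×12×2 = 1440, so the missing entry is 1440 ÷ 1440 = 1.

z = 12, c = 1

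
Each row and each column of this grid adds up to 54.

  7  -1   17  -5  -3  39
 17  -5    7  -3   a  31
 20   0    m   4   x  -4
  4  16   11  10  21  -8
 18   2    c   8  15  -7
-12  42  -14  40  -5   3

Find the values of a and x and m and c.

The known cells in row 5 total 36, leaving 54 − 36 = 18 for the blank.
The known cells in row 2 total 47, leaving 54 − 47 = 7 for the blank.
The known cells in column 5 total 35, leaving 54 − 35 = 19 for the blank.
The known cells in row 3 total 39, leaving 54 − 39 = 15 for the blank.

a = 7, x = 19, m = 15, c = 18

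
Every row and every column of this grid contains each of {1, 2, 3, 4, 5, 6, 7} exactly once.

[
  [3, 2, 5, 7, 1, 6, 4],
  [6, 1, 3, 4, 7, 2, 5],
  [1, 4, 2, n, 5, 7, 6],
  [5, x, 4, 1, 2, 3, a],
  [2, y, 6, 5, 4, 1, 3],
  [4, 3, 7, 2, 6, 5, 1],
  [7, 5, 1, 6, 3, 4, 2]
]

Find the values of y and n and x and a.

Cell (3,4): row 3 already has {1, 2, 4, 5, 6, 7} → 3.
For row 5, column 2: row 5 already has {1, 2, 3, 4, 5, 6}; that leaves 7.
At (row 4, col 2): column 2 already has {1, 2, 3, 4, 5, 7}, so the value is 6.
At (row 4, col 7): row 4 already has {1, 2, 3, 4, 5, 6}, so the value is 7.

y = 7, n = 3, x = 6, a = 7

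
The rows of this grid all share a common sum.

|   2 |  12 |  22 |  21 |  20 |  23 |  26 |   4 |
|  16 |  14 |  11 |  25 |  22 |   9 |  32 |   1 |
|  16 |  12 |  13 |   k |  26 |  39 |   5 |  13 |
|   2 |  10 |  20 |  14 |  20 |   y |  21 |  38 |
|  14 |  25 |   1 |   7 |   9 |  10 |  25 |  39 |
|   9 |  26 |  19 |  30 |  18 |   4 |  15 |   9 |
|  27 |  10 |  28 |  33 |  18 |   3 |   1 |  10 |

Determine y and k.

Row 2 sums to 130 and so does row 7; that's the common total.
In row 4 the known cells total 125, leaving 130 − 125 = 5.
In row 3 the known cells total 124, leaving 130 − 124 = 6.

y = 5, k = 6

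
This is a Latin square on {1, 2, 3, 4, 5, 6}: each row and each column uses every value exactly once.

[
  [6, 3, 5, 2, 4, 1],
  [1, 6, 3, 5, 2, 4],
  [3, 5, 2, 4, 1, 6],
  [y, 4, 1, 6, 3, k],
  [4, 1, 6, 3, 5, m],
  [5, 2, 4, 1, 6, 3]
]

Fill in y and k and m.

At (row 5, col 6): row 5 already has {1, 3, 4, 5, 6}, so the value is 2.
For row 4, column 6: column 6 already has {1, 2, 3, 4, 6}; that leaves 5.
Cell (4,1): row 4 already has {1, 3, 4, 5, 6} → 2.

y = 2, k = 5, m = 2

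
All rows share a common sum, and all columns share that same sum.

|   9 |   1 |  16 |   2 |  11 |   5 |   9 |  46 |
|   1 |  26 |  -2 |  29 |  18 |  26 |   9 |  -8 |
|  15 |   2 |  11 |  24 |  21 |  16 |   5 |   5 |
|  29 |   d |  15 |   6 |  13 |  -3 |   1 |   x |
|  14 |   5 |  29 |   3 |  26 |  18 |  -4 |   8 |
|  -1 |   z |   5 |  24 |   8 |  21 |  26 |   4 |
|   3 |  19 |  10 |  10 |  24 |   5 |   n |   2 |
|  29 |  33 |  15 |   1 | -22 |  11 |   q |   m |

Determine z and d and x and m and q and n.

z = 12, d = 1, x = 37, m = 5, q = 27, n = 26

Rows 1 and 2 both sum to 99, so that's the common total.
Row 6 has -1 + 5 + 24 + 8 + 21 + 26 + 4 = 87; the blank must be 99 − 87 = 12.
Column 2 has 1 + 26 + 2 + 5 + 12 + 19 + 33 = 98; the blank must be 99 − 98 = 1.
Row 4 has 29 + 1 + 15 + 6 + 13 − 3 + 1 = 62; the blank must be 99 − 62 = 37.
Column 8 has 46 − 8 + 5 + 37 + 8 + 4 + 2 = 94; the blank must be 99 − 94 = 5.
Row 8 has 29 + 33 + 15 + 1 − 22 + 11 + 5 = 72; the blank must be 99 − 72 = 27.
Row 7 has 3 + 19 + 10 + 10 + 24 + 5 + 2 = 73; the blank must be 99 − 73 = 26.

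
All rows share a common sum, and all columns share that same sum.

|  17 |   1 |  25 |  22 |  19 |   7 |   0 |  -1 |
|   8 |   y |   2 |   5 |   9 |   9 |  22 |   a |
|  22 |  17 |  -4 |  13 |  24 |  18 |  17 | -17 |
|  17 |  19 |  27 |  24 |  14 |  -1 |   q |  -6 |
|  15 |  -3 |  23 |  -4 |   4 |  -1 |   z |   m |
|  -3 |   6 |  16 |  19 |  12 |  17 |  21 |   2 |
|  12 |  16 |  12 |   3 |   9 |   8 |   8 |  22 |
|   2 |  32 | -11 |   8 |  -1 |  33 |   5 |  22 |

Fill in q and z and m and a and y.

q = -4, z = 21, m = 35, a = 33, y = 2

Rows 1 and 3 both sum to 90, so that's the common total.
Column 2: 1 + 17 + 19 − 3 + 6 + 16 + 32 = 88, so its missing entry is 90 − 88 = 2.
Row 2: 8 + 2 + 2 + 5 + 9 + 9 + 22 = 57, so its missing entry is 90 − 57 = 33.
Row 4: 17 + 19 + 27 + 24 + 14 − 1 − 6 = 94, so its missing entry is 90 − 94 = -4.
Column 7: 0 + 22 + 17 − 4 + 21 + 8 + 5 = 69, so its missing entry is 90 − 69 = 21.
Row 5: 15 − 3 + 23 − 4 + 4 − 1 + 21 = 55, so its missing entry is 90 − 55 = 35.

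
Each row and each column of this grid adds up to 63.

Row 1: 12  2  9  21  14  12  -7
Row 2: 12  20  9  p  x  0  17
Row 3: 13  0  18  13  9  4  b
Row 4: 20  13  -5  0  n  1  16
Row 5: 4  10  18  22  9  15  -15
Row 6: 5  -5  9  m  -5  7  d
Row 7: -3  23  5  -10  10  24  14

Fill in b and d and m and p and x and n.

b = 6, d = 32, m = 20, p = -3, x = 8, n = 18

Row 4: 20 + 13 − 5 + 0 + 1 + 16 = 45, so its missing entry is 63 − 45 = 18.
Column 5: 14 + 9 + 18 + 9 − 5 + 10 = 55, so its missing entry is 63 − 55 = 8.
Row 3: 13 + 0 + 18 + 13 + 9 + 4 = 57, so its missing entry is 63 − 57 = 6.
Column 7: -7 + 17 + 6 + 16 − 15 + 14 = 31, so its missing entry is 63 − 31 = 32.
Row 6: 5 − 5 + 9 − 5 + 7 + 32 = 43, so its missing entry is 63 − 43 = 20.
Row 2: 12 + 20 + 9 + 8 + 0 + 17 = 66, so its missing entry is 63 − 66 = -3.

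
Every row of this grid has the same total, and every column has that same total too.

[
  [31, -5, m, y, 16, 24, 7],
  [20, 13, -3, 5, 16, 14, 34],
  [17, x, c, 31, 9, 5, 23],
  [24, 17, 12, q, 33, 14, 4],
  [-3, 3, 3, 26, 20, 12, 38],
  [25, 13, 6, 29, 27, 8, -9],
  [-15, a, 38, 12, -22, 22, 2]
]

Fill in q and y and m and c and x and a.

Rows 2 and 5 both sum to 99, so that's the common total.
The known cells in row 7 total 37, leaving 99 − 37 = 62 for the blank.
The known cells in column 2 total 103, leaving 99 − 103 = -4 for the blank.
The known cells in row 4 total 104, leaving 99 − 104 = -5 for the blank.
The known cells in column 4 total 98, leaving 99 − 98 = 1 for the blank.
The known cells in row 1 total 74, leaving 99 − 74 = 25 for the blank.
The known cells in row 3 total 81, leaving 99 − 81 = 18 for the blank.

q = -5, y = 1, m = 25, c = 18, x = -4, a = 62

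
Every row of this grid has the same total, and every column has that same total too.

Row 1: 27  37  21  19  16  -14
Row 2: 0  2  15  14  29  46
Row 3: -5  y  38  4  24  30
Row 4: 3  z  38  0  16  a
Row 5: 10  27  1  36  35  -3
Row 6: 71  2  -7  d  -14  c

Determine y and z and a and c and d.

Rows 1 and 2 both sum to 106, so that's the common total.
The known cells in row 3 total 91, leaving 106 − 91 = 15 for the blank.
The known cells in column 2 total 83, leaving 106 − 83 = 23 for the blank.
The known cells in column 4 total 73, leaving 106 − 73 = 33 for the blank.
The known cells in row 6 total 85, leaving 106 − 85 = 21 for the blank.
The known cells in row 4 total 80, leaving 106 − 80 = 26 for the blank.

y = 15, z = 23, a = 26, c = 21, d = 33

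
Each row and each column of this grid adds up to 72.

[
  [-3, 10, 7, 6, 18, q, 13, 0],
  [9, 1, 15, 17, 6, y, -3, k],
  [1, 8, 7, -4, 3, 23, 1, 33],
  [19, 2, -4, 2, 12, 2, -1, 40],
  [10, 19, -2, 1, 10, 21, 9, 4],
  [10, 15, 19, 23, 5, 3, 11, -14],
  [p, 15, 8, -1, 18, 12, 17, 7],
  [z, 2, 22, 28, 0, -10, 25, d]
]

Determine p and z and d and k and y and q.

p = -4, z = 30, d = -25, k = 27, y = 0, q = 21

Row 1: -3 + 10 + 7 + 6 + 18 + 13 + 0 = 51, so its missing entry is 72 − 51 = 21.
Column 6: 21 + 23 + 2 + 21 + 3 + 12 − 10 = 72, so its missing entry is 72 − 72 = 0.
Row 2: 9 + 1 + 15 + 17 + 6 + 0 − 3 = 45, so its missing entry is 72 − 45 = 27.
Column 8: 0 + 27 + 33 + 40 + 4 − 14 + 7 = 97, so its missing entry is 72 − 97 = -25.
Row 8: 2 + 22 + 28 + 0 − 10 + 25 − 25 = 42, so its missing entry is 72 − 42 = 30.
Row 7: 15 + 8 − 1 + 18 + 12 + 17 + 7 = 76, so its missing entry is 72 − 76 = -4.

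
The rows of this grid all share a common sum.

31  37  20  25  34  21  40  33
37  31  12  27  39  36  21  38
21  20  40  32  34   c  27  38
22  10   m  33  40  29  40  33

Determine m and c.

Rows 1 and 2 both add up to 241, so every row sums to 241.
Row 4: 22 + 10 + 33 + 40 + 29 + 40 + 33 = 207, so the missing entry is 241 − 207 = 34.
Row 3: 21 + 20 + 40 + 32 + 34 + 27 + 38 = 212, so the missing entry is 241 − 212 = 29.

m = 34, c = 29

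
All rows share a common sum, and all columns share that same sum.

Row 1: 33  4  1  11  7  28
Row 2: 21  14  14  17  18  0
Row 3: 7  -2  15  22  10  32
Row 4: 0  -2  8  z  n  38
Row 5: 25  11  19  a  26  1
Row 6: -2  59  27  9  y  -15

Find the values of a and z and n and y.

a = 2, z = 23, n = 17, y = 6

Rows 1 and 2 both sum to 84, so that's the common total.
The known cells in row 6 total 78, leaving 84 − 78 = 6 for the blank.
The known cells in column 5 total 67, leaving 84 − 67 = 17 for the blank.
The known cells in row 4 total 61, leaving 84 − 61 = 23 for the blank.
The known cells in row 5 total 82, leaving 84 − 82 = 2 for the blank.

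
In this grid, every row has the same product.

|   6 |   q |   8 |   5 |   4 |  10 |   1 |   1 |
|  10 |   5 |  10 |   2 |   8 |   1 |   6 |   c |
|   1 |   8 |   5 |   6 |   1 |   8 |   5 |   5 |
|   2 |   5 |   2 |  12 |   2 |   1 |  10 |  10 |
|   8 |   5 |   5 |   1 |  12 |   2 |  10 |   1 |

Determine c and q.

Rows 4 and 5 each multiply to 48000, so every row has product 48000.
Row 2: 10×5×10×2×8×1×6 = 48000, so the missing entry is 48000 ÷ 48000 = 1.
Row 1: 6×8×5×4×10×1×1 = 9600, so the missing entry is 48000 ÷ 9600 = 5.

c = 1, q = 5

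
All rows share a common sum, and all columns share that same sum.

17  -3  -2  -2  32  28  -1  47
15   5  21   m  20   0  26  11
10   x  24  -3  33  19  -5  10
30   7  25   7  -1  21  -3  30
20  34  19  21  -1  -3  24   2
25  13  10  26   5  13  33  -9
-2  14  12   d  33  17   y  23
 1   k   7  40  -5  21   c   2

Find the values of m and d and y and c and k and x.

Rows 1 and 4 both sum to 116, so that's the common total.
Row 3: 10 + 24 − 3 + 33 + 19 − 5 + 10 = 88, so its missing entry is 116 − 88 = 28.
Column 2: -3 + 5 + 28 + 7 + 34 + 13 + 14 = 98, so its missing entry is 116 − 98 = 18.
Row 8: 1 + 18 + 7 + 40 − 5 + 21 + 2 = 84, so its missing entry is 116 − 84 = 32.
Column 7: -1 + 26 − 5 − 3 + 24 + 33 + 32 = 106, so its missing entry is 116 − 106 = 10.
Row 7: -2 + 14 + 12 + 33 + 17 + 10 + 23 = 107, so its missing entry is 116 − 107 = 9.
Row 2: 15 + 5 + 21 + 20 + 0 + 26 + 11 = 98, so its missing entry is 116 − 98 = 18.

m = 18, d = 9, y = 10, c = 32, k = 18, x = 28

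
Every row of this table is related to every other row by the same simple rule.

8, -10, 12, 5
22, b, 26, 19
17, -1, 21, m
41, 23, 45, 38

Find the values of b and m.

The difference between any two rows is the same in every column — this is an addition table with the headers hidden.
Row 2 minus row 1 is 22 − 8 = 14, so its entry in column 2 is -10 + 14 = 4.
Row 3 minus row 1 is 17 − 8 = 9, so its entry in column 4 is 5 + 9 = 14.

b = 4, m = 14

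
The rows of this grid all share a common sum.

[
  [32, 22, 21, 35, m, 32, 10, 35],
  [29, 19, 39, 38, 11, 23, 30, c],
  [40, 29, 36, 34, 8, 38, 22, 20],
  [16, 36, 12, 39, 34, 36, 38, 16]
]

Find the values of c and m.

Row 3 sums to 227 and so does row 4; that's the common total.
In row 2 the known cells total 189, leaving 227 − 189 = 38.
In row 1 the known cells total 187, leaving 227 − 187 = 40.

c = 38, m = 40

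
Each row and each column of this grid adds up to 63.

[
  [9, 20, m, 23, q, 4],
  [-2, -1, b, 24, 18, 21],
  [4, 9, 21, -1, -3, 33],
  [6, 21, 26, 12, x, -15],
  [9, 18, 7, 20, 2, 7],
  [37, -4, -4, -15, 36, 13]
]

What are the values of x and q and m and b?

The known cells in row 2 total 60, leaving 63 − 60 = 3 for the blank.
The known cells in column 3 total 53, leaving 63 − 53 = 10 for the blank.
The known cells in row 1 total 66, leaving 63 − 66 = -3 for the blank.
The known cells in row 4 total 50, leaving 63 − 50 = 13 for the blank.

x = 13, q = -3, m = 10, b = 3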